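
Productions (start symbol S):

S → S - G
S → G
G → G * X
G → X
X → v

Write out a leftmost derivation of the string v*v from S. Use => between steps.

S => G   [S → G]
G => G*X   [G → G * X]
G*X => X*X   [G → X]
X*X => v*X   [X → v]
v*X => v*v   [X → v]

S => G => G*X => X*X => v*X => v*v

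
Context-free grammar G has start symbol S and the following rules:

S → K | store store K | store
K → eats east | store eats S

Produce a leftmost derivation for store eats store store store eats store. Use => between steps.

S => K   [S → K]
K => store eats S   [K → store eats S]
store eats S => store eats store store K   [S → store store K]
store eats store store K => store eats store store store eats S   [K → store eats S]
store eats store store store eats S => store eats store store store eats store   [S → store]

S => K => store eats S => store eats store store K => store eats store store store eats S => store eats store store store eats store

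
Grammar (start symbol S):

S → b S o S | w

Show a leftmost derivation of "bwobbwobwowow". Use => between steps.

S => bSoS   [S → b S o S]
bSoS => bwoS   [S → w]
bwoS => bwobSoS   [S → b S o S]
bwobSoS => bwobbSoSoS   [S → b S o S]
bwobbSoSoS => bwobbwoSoS   [S → w]
bwobbwoSoS => bwobbwobSoSoS   [S → b S o S]
bwobbwobSoSoS => bwobbwobwoSoS   [S → w]
bwobbwobwoSoS => bwobbwobwowoS   [S → w]
bwobbwobwowoS => bwobbwobwowow   [S → w]

S => bSoS => bwoS => bwobSoS => bwobbSoSoS => bwobbwoSoS => bwobbwobSoSoS => bwobbwobwoSoS => bwobbwobwowoS => bwobbwobwowow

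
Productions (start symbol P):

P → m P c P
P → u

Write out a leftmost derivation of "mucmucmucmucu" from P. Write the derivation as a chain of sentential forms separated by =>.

P => mPcP => mucP => mucmPcP => mucmucP => mucmucmPcP => mucmucmucP => mucmucmucmPcP => mucmucmucmucP => mucmucmucmucu

P => mPcP   [P → m P c P]
mPcP => mucP   [P → u]
mucP => mucmPcP   [P → m P c P]
mucmPcP => mucmucP   [P → u]
mucmucP => mucmucmPcP   [P → m P c P]
mucmucmPcP => mucmucmucP   [P → u]
mucmucmucP => mucmucmucmPcP   [P → m P c P]
mucmucmucmPcP => mucmucmucmucP   [P → u]
mucmucmucmucP => mucmucmucmucu   [P → u]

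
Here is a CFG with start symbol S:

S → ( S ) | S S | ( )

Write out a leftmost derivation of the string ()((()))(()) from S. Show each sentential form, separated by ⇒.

S ⇒ SS ⇒ ()S ⇒ ()SS ⇒ ()(S)S ⇒ ()((S))S ⇒ ()((()))S ⇒ ()((()))(S) ⇒ ()((()))(())

S ⇒ SS   [S → S S]
SS ⇒ ()S   [S → ( )]
()S ⇒ ()SS   [S → S S]
()SS ⇒ ()(S)S   [S → ( S )]
()(S)S ⇒ ()((S))S   [S → ( S )]
()((S))S ⇒ ()((()))S   [S → ( )]
()((()))S ⇒ ()((()))(S)   [S → ( S )]
()((()))(S) ⇒ ()((()))(())   [S → ( )]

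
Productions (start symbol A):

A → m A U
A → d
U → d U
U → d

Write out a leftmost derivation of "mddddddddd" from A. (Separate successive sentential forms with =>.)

A => mAU   [A → m A U]
mAU => mdU   [A → d]
mdU => mddU   [U → d U]
mddU => mdddU   [U → d U]
mdddU => mddddU   [U → d U]
mddddU => mdddddU   [U → d U]
mdddddU => mddddddU   [U → d U]
mddddddU => mdddddddU   [U → d U]
mdddddddU => mddddddddU   [U → d U]
mddddddddU => mddddddddd   [U → d]

A => mAU => mdU => mddU => mdddU => mddddU => mdddddU => mddddddU => mdddddddU => mddddddddU => mddddddddd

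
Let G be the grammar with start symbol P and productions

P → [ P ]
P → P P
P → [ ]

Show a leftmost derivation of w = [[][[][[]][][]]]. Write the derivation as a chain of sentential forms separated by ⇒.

P ⇒ [P] ⇒ [PP] ⇒ [[]P] ⇒ [[][P]] ⇒ [[][PP]] ⇒ [[][PPP]] ⇒ [[][PPPP]] ⇒ [[][[]PPP]] ⇒ [[][[][P]PP]] ⇒ [[][[][[]]PP]] ⇒ [[][[][[]][]P]] ⇒ [[][[][[]][][]]]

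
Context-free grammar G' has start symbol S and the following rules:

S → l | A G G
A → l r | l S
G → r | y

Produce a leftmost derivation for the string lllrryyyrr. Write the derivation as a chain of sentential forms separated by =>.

S => AGG   [S → A G G]
AGG => lSGG   [A → l S]
lSGG => lAGGGG   [S → A G G]
lAGGGG => llSGGGG   [A → l S]
llSGGGG => llAGGGGGG   [S → A G G]
llAGGGGGG => lllrGGGGGG   [A → l r]
lllrGGGGGG => lllrrGGGGG   [G → r]
lllrrGGGGG => lllrryGGGG   [G → y]
lllrryGGGG => lllrryyGGG   [G → y]
lllrryyGGG => lllrryyyGG   [G → y]
lllrryyyGG => lllrryyyrG   [G → r]
lllrryyyrG => lllrryyyrr   [G → r]

S=>AGG=>lSGG=>lAGGGG=>llSGGGG=>llAGGGGGG=>lllrGGGGGG=>lllrrGGGGG=>lllrryGGGG=>lllrryyGGG=>lllrryyyGG=>lllrryyyrG=>lllrryyyrr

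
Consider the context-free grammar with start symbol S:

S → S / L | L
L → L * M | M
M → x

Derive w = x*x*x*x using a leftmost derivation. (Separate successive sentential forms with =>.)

S => L   [S → L]
L => L*M   [L → L * M]
L*M => L*M*M   [L → L * M]
L*M*M => L*M*M*M   [L → L * M]
L*M*M*M => M*M*M*M   [L → M]
M*M*M*M => x*M*M*M   [M → x]
x*M*M*M => x*x*M*M   [M → x]
x*x*M*M => x*x*x*M   [M → x]
x*x*x*M => x*x*x*x   [M → x]

S=>L=>L*M=>L*M*M=>L*M*M*M=>M*M*M*M=>x*M*M*M=>x*x*M*M=>x*x*x*M=>x*x*x*x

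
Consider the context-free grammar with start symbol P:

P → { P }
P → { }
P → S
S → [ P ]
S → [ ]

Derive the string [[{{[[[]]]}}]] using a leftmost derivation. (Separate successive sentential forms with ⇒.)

P ⇒ S   [P → S]
S ⇒ [P]   [S → [ P ]]
[P] ⇒ [S]   [P → S]
[S] ⇒ [[P]]   [S → [ P ]]
[[P]] ⇒ [[{P}]]   [P → { P }]
[[{P}]] ⇒ [[{{P}}]]   [P → { P }]
[[{{P}}]] ⇒ [[{{S}}]]   [P → S]
[[{{S}}]] ⇒ [[{{[P]}}]]   [S → [ P ]]
[[{{[P]}}]] ⇒ [[{{[S]}}]]   [P → S]
[[{{[S]}}]] ⇒ [[{{[[P]]}}]]   [S → [ P ]]
[[{{[[P]]}}]] ⇒ [[{{[[S]]}}]]   [P → S]
[[{{[[S]]}}]] ⇒ [[{{[[[]]]}}]]   [S → [ ]]

P ⇒ S ⇒ [P] ⇒ [S] ⇒ [[P]] ⇒ [[{P}]] ⇒ [[{{P}}]] ⇒ [[{{S}}]] ⇒ [[{{[P]}}]] ⇒ [[{{[S]}}]] ⇒ [[{{[[P]]}}]] ⇒ [[{{[[S]]}}]] ⇒ [[{{[[[]]]}}]]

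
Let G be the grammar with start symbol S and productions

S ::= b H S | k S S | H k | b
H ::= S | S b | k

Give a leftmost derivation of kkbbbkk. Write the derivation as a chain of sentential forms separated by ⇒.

S⇒Hk⇒Sk⇒Hkk⇒Skk⇒kSSkk⇒kkSSSkk⇒kkbSSkk⇒kkbbSkk⇒kkbbbkk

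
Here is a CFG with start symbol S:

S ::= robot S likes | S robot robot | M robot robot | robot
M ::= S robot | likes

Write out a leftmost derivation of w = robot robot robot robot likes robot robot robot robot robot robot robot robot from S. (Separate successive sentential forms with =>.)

S => S robot robot   [S ::= S robot robot]
S robot robot => M robot robot robot robot   [S ::= M robot robot]
M robot robot robot robot => S robot robot robot robot robot   [M ::= S robot]
S robot robot robot robot robot => M robot robot robot robot robot robot robot   [S ::= M robot robot]
M robot robot robot robot robot robot robot => S robot robot robot robot robot robot robot robot   [M ::= S robot]
S robot robot robot robot robot robot robot robot => robot S likes robot robot robot robot robot robot robot robot   [S ::= robot S likes]
robot S likes robot robot robot robot robot robot robot robot => robot S robot robot likes robot robot robot robot robot robot robot robot   [S ::= S robot robot]
robot S robot robot likes robot robot robot robot robot robot robot robot => robot robot robot robot likes robot robot robot robot robot robot robot robot   [S ::= robot]

S => S robot robot => M robot robot robot robot => S robot robot robot robot robot => M robot robot robot robot robot robot robot => S robot robot robot robot robot robot robot robot => robot S likes robot robot robot robot robot robot robot robot => robot S robot robot likes robot robot robot robot robot robot robot robot => robot robot robot robot likes robot robot robot robot robot robot robot robot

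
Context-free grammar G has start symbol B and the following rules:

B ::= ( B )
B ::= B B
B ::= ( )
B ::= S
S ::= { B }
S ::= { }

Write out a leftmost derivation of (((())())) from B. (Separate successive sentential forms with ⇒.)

B ⇒ (B) ⇒ ((B)) ⇒ ((BB)) ⇒ (((B)B)) ⇒ (((())B)) ⇒ (((())()))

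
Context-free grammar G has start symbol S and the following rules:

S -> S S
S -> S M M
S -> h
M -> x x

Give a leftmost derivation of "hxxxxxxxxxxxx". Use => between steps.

S => SMM => SMMMM => SMMMMMM => hMMMMMM => hxxMMMMM => hxxxxMMMM => hxxxxxxMMM => hxxxxxxxxMM => hxxxxxxxxxxM => hxxxxxxxxxxxx

S => SMM   [S -> S M M]
SMM => SMMMM   [S -> S M M]
SMMMM => SMMMMMM   [S -> S M M]
SMMMMMM => hMMMMMM   [S -> h]
hMMMMMM => hxxMMMMM   [M -> x x]
hxxMMMMM => hxxxxMMMM   [M -> x x]
hxxxxMMMM => hxxxxxxMMM   [M -> x x]
hxxxxxxMMM => hxxxxxxxxMM   [M -> x x]
hxxxxxxxxMM => hxxxxxxxxxxM   [M -> x x]
hxxxxxxxxxxM => hxxxxxxxxxxxx   [M -> x x]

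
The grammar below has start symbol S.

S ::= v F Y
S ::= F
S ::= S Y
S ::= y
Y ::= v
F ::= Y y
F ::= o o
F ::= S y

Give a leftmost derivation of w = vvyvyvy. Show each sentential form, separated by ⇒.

S ⇒ F ⇒ Sy ⇒ vFYy ⇒ vSyYy ⇒ vSYyYy ⇒ vFYyYy ⇒ vYyYyYy ⇒ vvyYyYy ⇒ vvyvyYy ⇒ vvyvyvy

S ⇒ F   [S ::= F]
F ⇒ Sy   [F ::= S y]
Sy ⇒ vFYy   [S ::= v F Y]
vFYy ⇒ vSyYy   [F ::= S y]
vSyYy ⇒ vSYyYy   [S ::= S Y]
vSYyYy ⇒ vFYyYy   [S ::= F]
vFYyYy ⇒ vYyYyYy   [F ::= Y y]
vYyYyYy ⇒ vvyYyYy   [Y ::= v]
vvyYyYy ⇒ vvyvyYy   [Y ::= v]
vvyvyYy ⇒ vvyvyvy   [Y ::= v]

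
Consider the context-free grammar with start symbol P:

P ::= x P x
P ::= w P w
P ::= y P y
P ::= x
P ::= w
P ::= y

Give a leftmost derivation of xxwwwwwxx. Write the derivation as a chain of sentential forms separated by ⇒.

P⇒xPx⇒xxPxx⇒xxwPwxx⇒xxwwPwwxx⇒xxwwwwwxx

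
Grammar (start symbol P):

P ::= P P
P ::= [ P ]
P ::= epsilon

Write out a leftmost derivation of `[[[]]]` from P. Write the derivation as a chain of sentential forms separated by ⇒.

P ⇒ [P] ⇒ [PP] ⇒ [PPP] ⇒ [PPPP] ⇒ [[P]PPP] ⇒ [[[P]]PPP] ⇒ [[[]]PPP] ⇒ [[[]]PP] ⇒ [[[]]P] ⇒ [[[]]]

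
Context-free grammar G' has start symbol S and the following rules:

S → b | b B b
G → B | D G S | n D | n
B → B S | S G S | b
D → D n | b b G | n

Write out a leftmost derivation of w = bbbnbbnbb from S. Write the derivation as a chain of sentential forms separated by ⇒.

S ⇒ bBb ⇒ bSGSb ⇒ bbBbGSb ⇒ bbSGSbGSb ⇒ bbbGSbGSb ⇒ bbbnSbGSb ⇒ bbbnbbGSb ⇒ bbbnbbnSb ⇒ bbbnbbnbb

S ⇒ bBb   [S → b B b]
bBb ⇒ bSGSb   [B → S G S]
bSGSb ⇒ bbBbGSb   [S → b B b]
bbBbGSb ⇒ bbSGSbGSb   [B → S G S]
bbSGSbGSb ⇒ bbbGSbGSb   [S → b]
bbbGSbGSb ⇒ bbbnSbGSb   [G → n]
bbbnSbGSb ⇒ bbbnbbGSb   [S → b]
bbbnbbGSb ⇒ bbbnbbnSb   [G → n]
bbbnbbnSb ⇒ bbbnbbnbb   [S → b]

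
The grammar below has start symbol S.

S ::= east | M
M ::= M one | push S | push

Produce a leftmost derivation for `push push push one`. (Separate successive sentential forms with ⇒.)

S ⇒ M ⇒ push S ⇒ push M ⇒ push push S ⇒ push push M ⇒ push push M one ⇒ push push push one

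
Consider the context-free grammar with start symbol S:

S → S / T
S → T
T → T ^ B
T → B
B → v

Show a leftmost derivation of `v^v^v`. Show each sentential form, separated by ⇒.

S ⇒ T   [S → T]
T ⇒ T^B   [T → T ^ B]
T^B ⇒ T^B^B   [T → T ^ B]
T^B^B ⇒ B^B^B   [T → B]
B^B^B ⇒ v^B^B   [B → v]
v^B^B ⇒ v^v^B   [B → v]
v^v^B ⇒ v^v^v   [B → v]

S ⇒ T ⇒ T^B ⇒ T^B^B ⇒ B^B^B ⇒ v^B^B ⇒ v^v^B ⇒ v^v^v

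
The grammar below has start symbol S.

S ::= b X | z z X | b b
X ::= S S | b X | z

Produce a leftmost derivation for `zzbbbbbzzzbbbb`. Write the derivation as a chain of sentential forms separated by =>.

S => zzX   [S ::= z z X]
zzX => zzSS   [X ::= S S]
zzSS => zzbXS   [S ::= b X]
zzbXS => zzbSSS   [X ::= S S]
zzbSSS => zzbbXSS   [S ::= b X]
zzbbXSS => zzbbbXSS   [X ::= b X]
zzbbbXSS => zzbbbSSSS   [X ::= S S]
zzbbbSSSS => zzbbbbbSSS   [S ::= b b]
zzbbbbbSSS => zzbbbbbzzXSS   [S ::= z z X]
zzbbbbbzzXSS => zzbbbbbzzzSS   [X ::= z]
zzbbbbbzzzSS => zzbbbbbzzzbbS   [S ::= b b]
zzbbbbbzzzbbS => zzbbbbbzzzbbbb   [S ::= b b]

S => zzX => zzSS => zzbXS => zzbSSS => zzbbXSS => zzbbbXSS => zzbbbSSSS => zzbbbbbSSS => zzbbbbbzzXSS => zzbbbbbzzzSS => zzbbbbbzzzbbS => zzbbbbbzzzbbbb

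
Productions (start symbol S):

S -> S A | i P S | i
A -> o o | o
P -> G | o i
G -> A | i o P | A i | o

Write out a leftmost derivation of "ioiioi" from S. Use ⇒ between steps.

S⇒iPS⇒ioiS⇒ioiiPS⇒ioiiGS⇒ioiioS⇒ioiioi

S ⇒ iPS   [S -> i P S]
iPS ⇒ ioiS   [P -> o i]
ioiS ⇒ ioiiPS   [S -> i P S]
ioiiPS ⇒ ioiiGS   [P -> G]
ioiiGS ⇒ ioiioS   [G -> o]
ioiioS ⇒ ioiioi   [S -> i]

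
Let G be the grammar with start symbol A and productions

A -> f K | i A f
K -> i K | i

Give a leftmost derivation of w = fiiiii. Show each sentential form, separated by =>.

A => fK => fiK => fiiK => fiiiK => fiiiiK => fiiiii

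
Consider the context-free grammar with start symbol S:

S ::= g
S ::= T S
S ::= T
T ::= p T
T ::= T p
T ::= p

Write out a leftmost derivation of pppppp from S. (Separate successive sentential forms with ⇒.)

S⇒T⇒pT⇒ppT⇒ppTp⇒pppTp⇒ppppTp⇒pppppp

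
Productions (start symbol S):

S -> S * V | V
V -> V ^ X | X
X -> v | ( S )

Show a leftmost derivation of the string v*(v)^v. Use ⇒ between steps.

S ⇒ S*V   [S -> S * V]
S*V ⇒ V*V   [S -> V]
V*V ⇒ X*V   [V -> X]
X*V ⇒ v*V   [X -> v]
v*V ⇒ v*V^X   [V -> V ^ X]
v*V^X ⇒ v*X^X   [V -> X]
v*X^X ⇒ v*(S)^X   [X -> ( S )]
v*(S)^X ⇒ v*(V)^X   [S -> V]
v*(V)^X ⇒ v*(X)^X   [V -> X]
v*(X)^X ⇒ v*(v)^X   [X -> v]
v*(v)^X ⇒ v*(v)^v   [X -> v]

S ⇒ S*V ⇒ V*V ⇒ X*V ⇒ v*V ⇒ v*V^X ⇒ v*X^X ⇒ v*(S)^X ⇒ v*(V)^X ⇒ v*(X)^X ⇒ v*(v)^X ⇒ v*(v)^v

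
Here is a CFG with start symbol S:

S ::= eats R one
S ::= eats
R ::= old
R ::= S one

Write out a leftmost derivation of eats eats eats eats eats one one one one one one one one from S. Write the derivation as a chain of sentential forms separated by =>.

S => eats R one => eats S one one => eats eats R one one one => eats eats S one one one one => eats eats eats R one one one one one => eats eats eats S one one one one one one => eats eats eats eats R one one one one one one one => eats eats eats eats S one one one one one one one one => eats eats eats eats eats one one one one one one one one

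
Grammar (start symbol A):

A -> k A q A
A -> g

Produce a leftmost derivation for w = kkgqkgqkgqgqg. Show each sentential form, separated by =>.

A => kAqA => kkAqAqA => kkgqAqA => kkgqkAqAqA => kkgqkgqAqA => kkgqkgqkAqAqA => kkgqkgqkgqAqA => kkgqkgqkgqgqA => kkgqkgqkgqgqg

A => kAqA   [A -> k A q A]
kAqA => kkAqAqA   [A -> k A q A]
kkAqAqA => kkgqAqA   [A -> g]
kkgqAqA => kkgqkAqAqA   [A -> k A q A]
kkgqkAqAqA => kkgqkgqAqA   [A -> g]
kkgqkgqAqA => kkgqkgqkAqAqA   [A -> k A q A]
kkgqkgqkAqAqA => kkgqkgqkgqAqA   [A -> g]
kkgqkgqkgqAqA => kkgqkgqkgqgqA   [A -> g]
kkgqkgqkgqgqA => kkgqkgqkgqgqg   [A -> g]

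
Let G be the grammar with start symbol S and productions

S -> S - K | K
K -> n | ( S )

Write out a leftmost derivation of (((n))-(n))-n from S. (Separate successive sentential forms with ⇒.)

S⇒S-K⇒K-K⇒(S)-K⇒(S-K)-K⇒(K-K)-K⇒((S)-K)-K⇒((K)-K)-K⇒(((S))-K)-K⇒(((K))-K)-K⇒(((n))-K)-K⇒(((n))-(S))-K⇒(((n))-(K))-K⇒(((n))-(n))-K⇒(((n))-(n))-n

S ⇒ S-K   [S -> S - K]
S-K ⇒ K-K   [S -> K]
K-K ⇒ (S)-K   [K -> ( S )]
(S)-K ⇒ (S-K)-K   [S -> S - K]
(S-K)-K ⇒ (K-K)-K   [S -> K]
(K-K)-K ⇒ ((S)-K)-K   [K -> ( S )]
((S)-K)-K ⇒ ((K)-K)-K   [S -> K]
((K)-K)-K ⇒ (((S))-K)-K   [K -> ( S )]
(((S))-K)-K ⇒ (((K))-K)-K   [S -> K]
(((K))-K)-K ⇒ (((n))-K)-K   [K -> n]
(((n))-K)-K ⇒ (((n))-(S))-K   [K -> ( S )]
(((n))-(S))-K ⇒ (((n))-(K))-K   [S -> K]
(((n))-(K))-K ⇒ (((n))-(n))-K   [K -> n]
(((n))-(n))-K ⇒ (((n))-(n))-n   [K -> n]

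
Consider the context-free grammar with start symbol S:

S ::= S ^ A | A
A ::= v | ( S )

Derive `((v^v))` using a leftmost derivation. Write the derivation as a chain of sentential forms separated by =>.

S=>A=>(S)=>(A)=>((S))=>((S^A))=>((A^A))=>((v^A))=>((v^v))

S => A   [S ::= A]
A => (S)   [A ::= ( S )]
(S) => (A)   [S ::= A]
(A) => ((S))   [A ::= ( S )]
((S)) => ((S^A))   [S ::= S ^ A]
((S^A)) => ((A^A))   [S ::= A]
((A^A)) => ((v^A))   [A ::= v]
((v^A)) => ((v^v))   [A ::= v]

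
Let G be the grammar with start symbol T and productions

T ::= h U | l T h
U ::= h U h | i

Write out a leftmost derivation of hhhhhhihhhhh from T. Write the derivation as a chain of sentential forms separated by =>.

T => hU => hhUh => hhhUhh => hhhhUhhh => hhhhhUhhhh => hhhhhhUhhhhh => hhhhhhihhhhh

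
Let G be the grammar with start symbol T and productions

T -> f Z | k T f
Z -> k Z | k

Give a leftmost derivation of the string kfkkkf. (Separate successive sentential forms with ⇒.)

T ⇒ kTf   [T -> k T f]
kTf ⇒ kfZf   [T -> f Z]
kfZf ⇒ kfkZf   [Z -> k Z]
kfkZf ⇒ kfkkZf   [Z -> k Z]
kfkkZf ⇒ kfkkkf   [Z -> k]

T ⇒ kTf ⇒ kfZf ⇒ kfkZf ⇒ kfkkZf ⇒ kfkkkf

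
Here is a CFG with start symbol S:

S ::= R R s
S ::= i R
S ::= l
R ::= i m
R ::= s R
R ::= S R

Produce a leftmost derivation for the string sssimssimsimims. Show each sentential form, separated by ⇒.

S ⇒ RRs ⇒ sRRs ⇒ ssRRs ⇒ ssSRRs ⇒ ssRRsRRs ⇒ sssRRsRRs ⇒ sssimRsRRs ⇒ sssimsRsRRs ⇒ sssimssRsRRs ⇒ sssimssimsRRs ⇒ sssimssimsimRs ⇒ sssimssimsimims

S ⇒ RRs   [S ::= R R s]
RRs ⇒ sRRs   [R ::= s R]
sRRs ⇒ ssRRs   [R ::= s R]
ssRRs ⇒ ssSRRs   [R ::= S R]
ssSRRs ⇒ ssRRsRRs   [S ::= R R s]
ssRRsRRs ⇒ sssRRsRRs   [R ::= s R]
sssRRsRRs ⇒ sssimRsRRs   [R ::= i m]
sssimRsRRs ⇒ sssimsRsRRs   [R ::= s R]
sssimsRsRRs ⇒ sssimssRsRRs   [R ::= s R]
sssimssRsRRs ⇒ sssimssimsRRs   [R ::= i m]
sssimssimsRRs ⇒ sssimssimsimRs   [R ::= i m]
sssimssimsimRs ⇒ sssimssimsimims   [R ::= i m]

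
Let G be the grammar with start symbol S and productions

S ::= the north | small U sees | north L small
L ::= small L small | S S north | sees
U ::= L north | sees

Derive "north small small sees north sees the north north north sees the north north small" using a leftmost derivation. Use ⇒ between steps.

S ⇒ north L small ⇒ north S S north small ⇒ north small U sees S north small ⇒ north small L north sees S north small ⇒ north small S S north north sees S north small ⇒ north small small U sees S north north sees S north small ⇒ north small small L north sees S north north sees S north small ⇒ north small small sees north sees S north north sees S north small ⇒ north small small sees north sees the north north north sees S north small ⇒ north small small sees north sees the north north north sees the north north small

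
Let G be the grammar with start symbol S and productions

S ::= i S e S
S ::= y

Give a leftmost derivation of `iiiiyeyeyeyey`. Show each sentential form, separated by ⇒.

S ⇒ iSeS   [S ::= i S e S]
iSeS ⇒ iiSeSeS   [S ::= i S e S]
iiSeSeS ⇒ iiiSeSeSeS   [S ::= i S e S]
iiiSeSeSeS ⇒ iiiiSeSeSeSeS   [S ::= i S e S]
iiiiSeSeSeSeS ⇒ iiiiyeSeSeSeS   [S ::= y]
iiiiyeSeSeSeS ⇒ iiiiyeyeSeSeS   [S ::= y]
iiiiyeyeSeSeS ⇒ iiiiyeyeyeSeS   [S ::= y]
iiiiyeyeyeSeS ⇒ iiiiyeyeyeyeS   [S ::= y]
iiiiyeyeyeyeS ⇒ iiiiyeyeyeyey   [S ::= y]

S ⇒ iSeS ⇒ iiSeSeS ⇒ iiiSeSeSeS ⇒ iiiiSeSeSeSeS ⇒ iiiiyeSeSeSeS ⇒ iiiiyeyeSeSeS ⇒ iiiiyeyeyeSeS ⇒ iiiiyeyeyeyeS ⇒ iiiiyeyeyeyey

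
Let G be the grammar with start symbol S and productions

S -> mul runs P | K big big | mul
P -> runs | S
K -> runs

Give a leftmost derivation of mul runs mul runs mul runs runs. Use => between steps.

S => mul runs P   [S -> mul runs P]
mul runs P => mul runs S   [P -> S]
mul runs S => mul runs mul runs P   [S -> mul runs P]
mul runs mul runs P => mul runs mul runs S   [P -> S]
mul runs mul runs S => mul runs mul runs mul runs P   [S -> mul runs P]
mul runs mul runs mul runs P => mul runs mul runs mul runs runs   [P -> runs]

S => mul runs P => mul runs S => mul runs mul runs P => mul runs mul runs S => mul runs mul runs mul runs P => mul runs mul runs mul runs runs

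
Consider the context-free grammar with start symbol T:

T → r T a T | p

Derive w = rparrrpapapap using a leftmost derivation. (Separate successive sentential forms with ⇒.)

T⇒rTaT⇒rpaT⇒rparTaT⇒rparrTaTaT⇒rparrrTaTaTaT⇒rparrrpaTaTaT⇒rparrrpapaTaT⇒rparrrpapapaT⇒rparrrpapapap

T ⇒ rTaT   [T → r T a T]
rTaT ⇒ rpaT   [T → p]
rpaT ⇒ rparTaT   [T → r T a T]
rparTaT ⇒ rparrTaTaT   [T → r T a T]
rparrTaTaT ⇒ rparrrTaTaTaT   [T → r T a T]
rparrrTaTaTaT ⇒ rparrrpaTaTaT   [T → p]
rparrrpaTaTaT ⇒ rparrrpapaTaT   [T → p]
rparrrpapaTaT ⇒ rparrrpapapaT   [T → p]
rparrrpapapaT ⇒ rparrrpapapap   [T → p]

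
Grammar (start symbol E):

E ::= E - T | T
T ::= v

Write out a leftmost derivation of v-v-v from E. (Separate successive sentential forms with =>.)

E=>E-T=>E-T-T=>T-T-T=>v-T-T=>v-v-T=>v-v-v

E => E-T   [E ::= E - T]
E-T => E-T-T   [E ::= E - T]
E-T-T => T-T-T   [E ::= T]
T-T-T => v-T-T   [T ::= v]
v-T-T => v-v-T   [T ::= v]
v-v-T => v-v-v   [T ::= v]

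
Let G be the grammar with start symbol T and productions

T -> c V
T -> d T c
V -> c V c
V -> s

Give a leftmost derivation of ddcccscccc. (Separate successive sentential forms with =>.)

T => dTc => ddTcc => ddcVcc => ddccVccc => ddcccVcccc => ddcccscccc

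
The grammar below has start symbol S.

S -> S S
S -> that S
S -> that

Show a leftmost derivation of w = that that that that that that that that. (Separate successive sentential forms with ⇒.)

S ⇒ S S ⇒ S S S ⇒ S S S S ⇒ S S S S S ⇒ that S S S S S ⇒ that that S S S S S ⇒ that that that S S S S S ⇒ that that that that S S S S ⇒ that that that that that S S S ⇒ that that that that that that S S ⇒ that that that that that that that S ⇒ that that that that that that that that

S ⇒ S S   [S -> S S]
S S ⇒ S S S   [S -> S S]
S S S ⇒ S S S S   [S -> S S]
S S S S ⇒ S S S S S   [S -> S S]
S S S S S ⇒ that S S S S S   [S -> that S]
that S S S S S ⇒ that that S S S S S   [S -> that S]
that that S S S S S ⇒ that that that S S S S S   [S -> that S]
that that that S S S S S ⇒ that that that that S S S S   [S -> that]
that that that that S S S S ⇒ that that that that that S S S   [S -> that]
that that that that that S S S ⇒ that that that that that that S S   [S -> that]
that that that that that that S S ⇒ that that that that that that that S   [S -> that]
that that that that that that that S ⇒ that that that that that that that that   [S -> that]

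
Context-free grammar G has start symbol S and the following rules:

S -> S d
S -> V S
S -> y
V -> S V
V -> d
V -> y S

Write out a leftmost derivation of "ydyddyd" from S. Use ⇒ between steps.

S ⇒ Sd ⇒ VSd ⇒ ySSd ⇒ yVSSd ⇒ ydSSd ⇒ ydSdSd ⇒ ydydSd ⇒ ydydVSd ⇒ ydyddSd ⇒ ydyddyd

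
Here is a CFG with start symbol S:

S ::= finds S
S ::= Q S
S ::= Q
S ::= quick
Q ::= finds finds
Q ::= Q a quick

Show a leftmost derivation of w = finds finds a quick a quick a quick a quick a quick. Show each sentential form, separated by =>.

S => Q => Q a quick => Q a quick a quick => Q a quick a quick a quick => Q a quick a quick a quick a quick => Q a quick a quick a quick a quick a quick => finds finds a quick a quick a quick a quick a quick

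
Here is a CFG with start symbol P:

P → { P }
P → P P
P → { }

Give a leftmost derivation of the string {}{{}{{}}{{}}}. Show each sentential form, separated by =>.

P => PP => {}P => {}{P} => {}{PP} => {}{{}P} => {}{{}PP} => {}{{}{P}P} => {}{{}{{}}P} => {}{{}{{}}{P}} => {}{{}{{}}{{}}}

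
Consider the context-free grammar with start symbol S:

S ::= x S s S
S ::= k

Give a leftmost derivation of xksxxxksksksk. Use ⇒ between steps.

S⇒xSsS⇒xksS⇒xksxSsS⇒xksxxSsSsS⇒xksxxxSsSsSsS⇒xksxxxksSsSsS⇒xksxxxksksSsS⇒xksxxxksksksS⇒xksxxxksksksk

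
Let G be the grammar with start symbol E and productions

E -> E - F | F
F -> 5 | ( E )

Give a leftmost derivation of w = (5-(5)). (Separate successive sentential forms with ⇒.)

E⇒F⇒(E)⇒(E-F)⇒(F-F)⇒(5-F)⇒(5-(E))⇒(5-(F))⇒(5-(5))

E ⇒ F   [E -> F]
F ⇒ (E)   [F -> ( E )]
(E) ⇒ (E-F)   [E -> E - F]
(E-F) ⇒ (F-F)   [E -> F]
(F-F) ⇒ (5-F)   [F -> 5]
(5-F) ⇒ (5-(E))   [F -> ( E )]
(5-(E)) ⇒ (5-(F))   [E -> F]
(5-(F)) ⇒ (5-(5))   [F -> 5]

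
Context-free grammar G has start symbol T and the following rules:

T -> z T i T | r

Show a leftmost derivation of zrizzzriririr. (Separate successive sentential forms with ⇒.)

T ⇒ zTiT   [T -> z T i T]
zTiT ⇒ zriT   [T -> r]
zriT ⇒ zrizTiT   [T -> z T i T]
zrizTiT ⇒ zrizzTiTiT   [T -> z T i T]
zrizzTiTiT ⇒ zrizzzTiTiTiT   [T -> z T i T]
zrizzzTiTiTiT ⇒ zrizzzriTiTiT   [T -> r]
zrizzzriTiTiT ⇒ zrizzzririTiT   [T -> r]
zrizzzririTiT ⇒ zrizzzriririT   [T -> r]
zrizzzriririT ⇒ zrizzzriririr   [T -> r]

T ⇒ zTiT ⇒ zriT ⇒ zrizTiT ⇒ zrizzTiTiT ⇒ zrizzzTiTiTiT ⇒ zrizzzriTiTiT ⇒ zrizzzririTiT ⇒ zrizzzriririT ⇒ zrizzzriririr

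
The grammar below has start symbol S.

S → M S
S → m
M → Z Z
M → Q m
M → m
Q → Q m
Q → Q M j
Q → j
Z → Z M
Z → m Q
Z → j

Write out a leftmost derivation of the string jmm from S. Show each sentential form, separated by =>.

S => MS => QmS => jmS => jmm

S => MS   [S → M S]
MS => QmS   [M → Q m]
QmS => jmS   [Q → j]
jmS => jmm   [S → m]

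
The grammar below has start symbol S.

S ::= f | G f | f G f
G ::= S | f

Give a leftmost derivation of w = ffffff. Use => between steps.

S=>Gf=>Sf=>fGff=>fSff=>ffGfff=>ffSfff=>ffffff

S => Gf   [S ::= G f]
Gf => Sf   [G ::= S]
Sf => fGff   [S ::= f G f]
fGff => fSff   [G ::= S]
fSff => ffGfff   [S ::= f G f]
ffGfff => ffSfff   [G ::= S]
ffSfff => ffffff   [S ::= f]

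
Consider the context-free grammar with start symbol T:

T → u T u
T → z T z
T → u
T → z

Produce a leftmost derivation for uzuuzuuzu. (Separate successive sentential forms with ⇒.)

T ⇒ uTu ⇒ uzTzu ⇒ uzuTuzu ⇒ uzuuTuuzu ⇒ uzuuzuuzu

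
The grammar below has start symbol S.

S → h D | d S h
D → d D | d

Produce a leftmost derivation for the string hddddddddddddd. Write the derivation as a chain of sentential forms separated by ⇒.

S ⇒ hD   [S → h D]
hD ⇒ hdD   [D → d D]
hdD ⇒ hddD   [D → d D]
hddD ⇒ hdddD   [D → d D]
hdddD ⇒ hddddD   [D → d D]
hddddD ⇒ hdddddD   [D → d D]
hdddddD ⇒ hddddddD   [D → d D]
hddddddD ⇒ hdddddddD   [D → d D]
hdddddddD ⇒ hddddddddD   [D → d D]
hddddddddD ⇒ hdddddddddD   [D → d D]
hdddddddddD ⇒ hddddddddddD   [D → d D]
hddddddddddD ⇒ hdddddddddddD   [D → d D]
hdddddddddddD ⇒ hddddddddddddD   [D → d D]
hddddddddddddD ⇒ hddddddddddddd   [D → d]

S ⇒ hD ⇒ hdD ⇒ hddD ⇒ hdddD ⇒ hddddD ⇒ hdddddD ⇒ hddddddD ⇒ hdddddddD ⇒ hddddddddD ⇒ hdddddddddD ⇒ hddddddddddD ⇒ hdddddddddddD ⇒ hddddddddddddD ⇒ hddddddddddddd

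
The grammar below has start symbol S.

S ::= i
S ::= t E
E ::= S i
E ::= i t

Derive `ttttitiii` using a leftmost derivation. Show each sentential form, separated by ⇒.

S ⇒ tE   [S ::= t E]
tE ⇒ tSi   [E ::= S i]
tSi ⇒ ttEi   [S ::= t E]
ttEi ⇒ ttSii   [E ::= S i]
ttSii ⇒ tttEii   [S ::= t E]
tttEii ⇒ tttSiii   [E ::= S i]
tttSiii ⇒ ttttEiii   [S ::= t E]
ttttEiii ⇒ ttttitiii   [E ::= i t]

S⇒tE⇒tSi⇒ttEi⇒ttSii⇒tttEii⇒tttSiii⇒ttttEiii⇒ttttitiii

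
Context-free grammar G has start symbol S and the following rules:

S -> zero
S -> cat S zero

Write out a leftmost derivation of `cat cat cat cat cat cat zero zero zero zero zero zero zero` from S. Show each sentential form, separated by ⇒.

S ⇒ cat S zero ⇒ cat cat S zero zero ⇒ cat cat cat S zero zero zero ⇒ cat cat cat cat S zero zero zero zero ⇒ cat cat cat cat cat S zero zero zero zero zero ⇒ cat cat cat cat cat cat S zero zero zero zero zero zero ⇒ cat cat cat cat cat cat zero zero zero zero zero zero zero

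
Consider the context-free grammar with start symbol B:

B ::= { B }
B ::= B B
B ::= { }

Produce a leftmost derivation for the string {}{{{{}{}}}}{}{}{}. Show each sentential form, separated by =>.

B => BB => BBB => {}BB => {}BBB => {}BBBB => {}{B}BBB => {}{{B}}BBB => {}{{{B}}}BBB => {}{{{BB}}}BBB => {}{{{{}B}}}BBB => {}{{{{}{}}}}BBB => {}{{{{}{}}}}{}BB => {}{{{{}{}}}}{}{}B => {}{{{{}{}}}}{}{}{}

B => BB   [B ::= B B]
BB => BBB   [B ::= B B]
BBB => {}BB   [B ::= { }]
{}BB => {}BBB   [B ::= B B]
{}BBB => {}BBBB   [B ::= B B]
{}BBBB => {}{B}BBB   [B ::= { B }]
{}{B}BBB => {}{{B}}BBB   [B ::= { B }]
{}{{B}}BBB => {}{{{B}}}BBB   [B ::= { B }]
{}{{{B}}}BBB => {}{{{BB}}}BBB   [B ::= B B]
{}{{{BB}}}BBB => {}{{{{}B}}}BBB   [B ::= { }]
{}{{{{}B}}}BBB => {}{{{{}{}}}}BBB   [B ::= { }]
{}{{{{}{}}}}BBB => {}{{{{}{}}}}{}BB   [B ::= { }]
{}{{{{}{}}}}{}BB => {}{{{{}{}}}}{}{}B   [B ::= { }]
{}{{{{}{}}}}{}{}B => {}{{{{}{}}}}{}{}{}   [B ::= { }]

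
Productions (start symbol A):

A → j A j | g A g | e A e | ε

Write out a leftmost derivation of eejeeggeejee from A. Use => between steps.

A => eAe   [A → e A e]
eAe => eeAee   [A → e A e]
eeAee => eejAjee   [A → j A j]
eejAjee => eejeAejee   [A → e A e]
eejeAejee => eejeeAeejee   [A → e A e]
eejeeAeejee => eejeegAgeejee   [A → g A g]
eejeegAgeejee => eejeeggeejee   [A → ε]

A => eAe => eeAee => eejAjee => eejeAejee => eejeeAeejee => eejeegAgeejee => eejeeggeejee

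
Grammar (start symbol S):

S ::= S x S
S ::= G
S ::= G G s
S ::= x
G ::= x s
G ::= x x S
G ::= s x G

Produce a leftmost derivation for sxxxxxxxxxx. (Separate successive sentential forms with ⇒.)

S ⇒ G ⇒ sxG ⇒ sxxxS ⇒ sxxxG ⇒ sxxxxxS ⇒ sxxxxxSxS ⇒ sxxxxxSxSxS ⇒ sxxxxxxxSxS ⇒ sxxxxxxxxxS ⇒ sxxxxxxxxxx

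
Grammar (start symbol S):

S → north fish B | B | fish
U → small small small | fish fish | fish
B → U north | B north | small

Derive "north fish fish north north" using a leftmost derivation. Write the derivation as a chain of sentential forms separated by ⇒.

S ⇒ north fish B ⇒ north fish B north ⇒ north fish U north north ⇒ north fish fish north north

S ⇒ north fish B   [S → north fish B]
north fish B ⇒ north fish B north   [B → B north]
north fish B north ⇒ north fish U north north   [B → U north]
north fish U north north ⇒ north fish fish north north   [U → fish]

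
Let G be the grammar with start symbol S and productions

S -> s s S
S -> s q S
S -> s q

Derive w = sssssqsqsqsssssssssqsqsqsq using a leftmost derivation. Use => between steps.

S => ssS => ssssS => sssssqS => sssssqsqS => sssssqsqsqS => sssssqsqsqssS => sssssqsqsqssssS => sssssqsqsqssssssS => sssssqsqsqssssssssS => sssssqsqsqsssssssssqS => sssssqsqsqsssssssssqsqS => sssssqsqsqsssssssssqsqsqS => sssssqsqsqsssssssssqsqsqsq

S => ssS   [S -> s s S]
ssS => ssssS   [S -> s s S]
ssssS => sssssqS   [S -> s q S]
sssssqS => sssssqsqS   [S -> s q S]
sssssqsqS => sssssqsqsqS   [S -> s q S]
sssssqsqsqS => sssssqsqsqssS   [S -> s s S]
sssssqsqsqssS => sssssqsqsqssssS   [S -> s s S]
sssssqsqsqssssS => sssssqsqsqssssssS   [S -> s s S]
sssssqsqsqssssssS => sssssqsqsqssssssssS   [S -> s s S]
sssssqsqsqssssssssS => sssssqsqsqsssssssssqS   [S -> s q S]
sssssqsqsqsssssssssqS => sssssqsqsqsssssssssqsqS   [S -> s q S]
sssssqsqsqsssssssssqsqS => sssssqsqsqsssssssssqsqsqS   [S -> s q S]
sssssqsqsqsssssssssqsqsqS => sssssqsqsqsssssssssqsqsqsq   [S -> s q]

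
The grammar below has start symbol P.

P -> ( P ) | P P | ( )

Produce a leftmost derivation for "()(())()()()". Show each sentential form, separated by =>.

P=>PP=>PPP=>()PP=>()PPP=>()PPPP=>()(P)PPP=>()(())PPP=>()(())()PP=>()(())()()P=>()(())()()()

P => PP   [P -> P P]
PP => PPP   [P -> P P]
PPP => ()PP   [P -> ( )]
()PP => ()PPP   [P -> P P]
()PPP => ()PPPP   [P -> P P]
()PPPP => ()(P)PPP   [P -> ( P )]
()(P)PPP => ()(())PPP   [P -> ( )]
()(())PPP => ()(())()PP   [P -> ( )]
()(())()PP => ()(())()()P   [P -> ( )]
()(())()()P => ()(())()()()   [P -> ( )]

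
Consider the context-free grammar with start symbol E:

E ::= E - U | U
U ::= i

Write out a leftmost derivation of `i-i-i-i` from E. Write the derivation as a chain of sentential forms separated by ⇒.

E ⇒ E-U   [E ::= E - U]
E-U ⇒ E-U-U   [E ::= E - U]
E-U-U ⇒ E-U-U-U   [E ::= E - U]
E-U-U-U ⇒ U-U-U-U   [E ::= U]
U-U-U-U ⇒ i-U-U-U   [U ::= i]
i-U-U-U ⇒ i-i-U-U   [U ::= i]
i-i-U-U ⇒ i-i-i-U   [U ::= i]
i-i-i-U ⇒ i-i-i-i   [U ::= i]

E ⇒ E-U ⇒ E-U-U ⇒ E-U-U-U ⇒ U-U-U-U ⇒ i-U-U-U ⇒ i-i-U-U ⇒ i-i-i-U ⇒ i-i-i-i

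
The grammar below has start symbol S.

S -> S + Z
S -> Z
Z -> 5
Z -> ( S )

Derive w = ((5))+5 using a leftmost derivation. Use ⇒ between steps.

S ⇒ S+Z ⇒ Z+Z ⇒ (S)+Z ⇒ (Z)+Z ⇒ ((S))+Z ⇒ ((Z))+Z ⇒ ((5))+Z ⇒ ((5))+5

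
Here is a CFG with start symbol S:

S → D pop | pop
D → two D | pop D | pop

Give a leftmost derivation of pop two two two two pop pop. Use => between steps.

S => D pop => pop D pop => pop two D pop => pop two two D pop => pop two two two D pop => pop two two two two D pop => pop two two two two pop pop

S => D pop   [S → D pop]
D pop => pop D pop   [D → pop D]
pop D pop => pop two D pop   [D → two D]
pop two D pop => pop two two D pop   [D → two D]
pop two two D pop => pop two two two D pop   [D → two D]
pop two two two D pop => pop two two two two D pop   [D → two D]
pop two two two two D pop => pop two two two two pop pop   [D → pop]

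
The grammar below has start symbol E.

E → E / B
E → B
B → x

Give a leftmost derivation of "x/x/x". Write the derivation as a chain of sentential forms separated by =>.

E => E/B   [E → E / B]
E/B => E/B/B   [E → E / B]
E/B/B => B/B/B   [E → B]
B/B/B => x/B/B   [B → x]
x/B/B => x/x/B   [B → x]
x/x/B => x/x/x   [B → x]

E => E/B => E/B/B => B/B/B => x/B/B => x/x/B => x/x/x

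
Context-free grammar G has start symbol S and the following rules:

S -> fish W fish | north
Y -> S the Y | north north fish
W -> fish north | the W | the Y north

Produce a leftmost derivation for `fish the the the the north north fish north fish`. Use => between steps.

S => fish W fish   [S -> fish W fish]
fish W fish => fish the W fish   [W -> the W]
fish the W fish => fish the the W fish   [W -> the W]
fish the the W fish => fish the the the W fish   [W -> the W]
fish the the the W fish => fish the the the the Y north fish   [W -> the Y north]
fish the the the the Y north fish => fish the the the the north north fish north fish   [Y -> north north fish]

S => fish W fish => fish the W fish => fish the the W fish => fish the the the W fish => fish the the the the Y north fish => fish the the the the north north fish north fish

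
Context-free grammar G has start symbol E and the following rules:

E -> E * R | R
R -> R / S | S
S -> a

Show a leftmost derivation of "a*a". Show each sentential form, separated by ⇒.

E ⇒ E*R   [E -> E * R]
E*R ⇒ R*R   [E -> R]
R*R ⇒ S*R   [R -> S]
S*R ⇒ a*R   [S -> a]
a*R ⇒ a*S   [R -> S]
a*S ⇒ a*a   [S -> a]

E ⇒ E*R ⇒ R*R ⇒ S*R ⇒ a*R ⇒ a*S ⇒ a*a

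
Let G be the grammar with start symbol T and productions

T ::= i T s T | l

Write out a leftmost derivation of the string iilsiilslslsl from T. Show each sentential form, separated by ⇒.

T⇒iTsT⇒iiTsTsT⇒iilsTsT⇒iilsiTsTsT⇒iilsiiTsTsTsT⇒iilsiilsTsTsT⇒iilsiilslsTsT⇒iilsiilslslsT⇒iilsiilslslsl

T ⇒ iTsT   [T ::= i T s T]
iTsT ⇒ iiTsTsT   [T ::= i T s T]
iiTsTsT ⇒ iilsTsT   [T ::= l]
iilsTsT ⇒ iilsiTsTsT   [T ::= i T s T]
iilsiTsTsT ⇒ iilsiiTsTsTsT   [T ::= i T s T]
iilsiiTsTsTsT ⇒ iilsiilsTsTsT   [T ::= l]
iilsiilsTsTsT ⇒ iilsiilslsTsT   [T ::= l]
iilsiilslsTsT ⇒ iilsiilslslsT   [T ::= l]
iilsiilslslsT ⇒ iilsiilslslsl   [T ::= l]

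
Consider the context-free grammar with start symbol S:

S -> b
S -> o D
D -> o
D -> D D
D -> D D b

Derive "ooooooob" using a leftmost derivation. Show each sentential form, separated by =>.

S => oD => oDDb => oDDDb => oDDDDb => oDDDDDb => oDDDDDDb => ooDDDDDb => oooDDDDb => ooooDDDb => oooooDDb => ooooooDb => ooooooob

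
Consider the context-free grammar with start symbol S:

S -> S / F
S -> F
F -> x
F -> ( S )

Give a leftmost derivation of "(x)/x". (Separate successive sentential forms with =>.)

S=>S/F=>F/F=>(S)/F=>(F)/F=>(x)/F=>(x)/x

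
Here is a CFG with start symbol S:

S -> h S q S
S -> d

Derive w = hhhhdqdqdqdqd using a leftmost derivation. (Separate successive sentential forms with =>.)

S => hSqS   [S -> h S q S]
hSqS => hhSqSqS   [S -> h S q S]
hhSqSqS => hhhSqSqSqS   [S -> h S q S]
hhhSqSqSqS => hhhhSqSqSqSqS   [S -> h S q S]
hhhhSqSqSqSqS => hhhhdqSqSqSqS   [S -> d]
hhhhdqSqSqSqS => hhhhdqdqSqSqS   [S -> d]
hhhhdqdqSqSqS => hhhhdqdqdqSqS   [S -> d]
hhhhdqdqdqSqS => hhhhdqdqdqdqS   [S -> d]
hhhhdqdqdqdqS => hhhhdqdqdqdqd   [S -> d]

S => hSqS => hhSqSqS => hhhSqSqSqS => hhhhSqSqSqSqS => hhhhdqSqSqSqS => hhhhdqdqSqSqS => hhhhdqdqdqSqS => hhhhdqdqdqdqS => hhhhdqdqdqdqd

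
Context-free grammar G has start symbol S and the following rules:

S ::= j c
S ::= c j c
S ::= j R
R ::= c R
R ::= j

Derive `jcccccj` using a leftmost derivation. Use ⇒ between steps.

S⇒jR⇒jcR⇒jccR⇒jcccR⇒jccccR⇒jcccccR⇒jcccccj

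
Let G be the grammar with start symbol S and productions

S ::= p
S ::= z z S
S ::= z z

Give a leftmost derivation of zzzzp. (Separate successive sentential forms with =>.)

S => zzS   [S ::= z z S]
zzS => zzzzS   [S ::= z z S]
zzzzS => zzzzp   [S ::= p]

S => zzS => zzzzS => zzzzp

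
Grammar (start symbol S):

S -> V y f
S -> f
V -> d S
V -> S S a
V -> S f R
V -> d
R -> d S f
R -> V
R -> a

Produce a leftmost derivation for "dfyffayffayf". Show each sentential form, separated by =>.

S => Vyf => SSayf => VyfSayf => SSayfSayf => VyfSayfSayf => dSyfSayfSayf => dfyfSayfSayf => dfyffayfSayf => dfyffayffayf

S => Vyf   [S -> V y f]
Vyf => SSayf   [V -> S S a]
SSayf => VyfSayf   [S -> V y f]
VyfSayf => SSayfSayf   [V -> S S a]
SSayfSayf => VyfSayfSayf   [S -> V y f]
VyfSayfSayf => dSyfSayfSayf   [V -> d S]
dSyfSayfSayf => dfyfSayfSayf   [S -> f]
dfyfSayfSayf => dfyffayfSayf   [S -> f]
dfyffayfSayf => dfyffayffayf   [S -> f]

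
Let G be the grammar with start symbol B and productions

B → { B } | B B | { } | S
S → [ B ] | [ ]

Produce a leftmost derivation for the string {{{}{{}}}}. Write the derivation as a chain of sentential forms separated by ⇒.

B⇒{B}⇒{{B}}⇒{{BB}}⇒{{{}B}}⇒{{{}{B}}}⇒{{{}{{}}}}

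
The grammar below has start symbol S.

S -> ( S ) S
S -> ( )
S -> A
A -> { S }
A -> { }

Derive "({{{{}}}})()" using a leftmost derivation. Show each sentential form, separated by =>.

S => (S)S => (A)S => ({S})S => ({A})S => ({{S}})S => ({{A}})S => ({{{S}}})S => ({{{A}}})S => ({{{{}}}})S => ({{{{}}}})()

S => (S)S   [S -> ( S ) S]
(S)S => (A)S   [S -> A]
(A)S => ({S})S   [A -> { S }]
({S})S => ({A})S   [S -> A]
({A})S => ({{S}})S   [A -> { S }]
({{S}})S => ({{A}})S   [S -> A]
({{A}})S => ({{{S}}})S   [A -> { S }]
({{{S}}})S => ({{{A}}})S   [S -> A]
({{{A}}})S => ({{{{}}}})S   [A -> { }]
({{{{}}}})S => ({{{{}}}})()   [S -> ( )]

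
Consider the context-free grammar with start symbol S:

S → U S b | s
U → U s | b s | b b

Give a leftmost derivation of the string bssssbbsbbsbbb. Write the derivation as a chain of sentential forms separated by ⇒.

S⇒USb⇒UsSb⇒UssSb⇒UsssSb⇒bssssSb⇒bssssUSbb⇒bssssUsSbb⇒bssssbbsSbb⇒bssssbbsUSbbb⇒bssssbbsbbSbbb⇒bssssbbsbbsbbb

S ⇒ USb   [S → U S b]
USb ⇒ UsSb   [U → U s]
UsSb ⇒ UssSb   [U → U s]
UssSb ⇒ UsssSb   [U → U s]
UsssSb ⇒ bssssSb   [U → b s]
bssssSb ⇒ bssssUSbb   [S → U S b]
bssssUSbb ⇒ bssssUsSbb   [U → U s]
bssssUsSbb ⇒ bssssbbsSbb   [U → b b]
bssssbbsSbb ⇒ bssssbbsUSbbb   [S → U S b]
bssssbbsUSbbb ⇒ bssssbbsbbSbbb   [U → b b]
bssssbbsbbSbbb ⇒ bssssbbsbbsbbb   [S → s]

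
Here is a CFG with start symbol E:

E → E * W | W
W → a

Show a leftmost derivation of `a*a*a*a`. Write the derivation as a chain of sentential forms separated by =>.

E => E*W => E*W*W => E*W*W*W => W*W*W*W => a*W*W*W => a*a*W*W => a*a*a*W => a*a*a*a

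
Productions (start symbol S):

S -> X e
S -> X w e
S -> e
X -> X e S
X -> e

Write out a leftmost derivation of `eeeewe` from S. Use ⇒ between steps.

S ⇒ Xwe   [S -> X w e]
Xwe ⇒ XeSwe   [X -> X e S]
XeSwe ⇒ eeSwe   [X -> e]
eeSwe ⇒ eeXewe   [S -> X e]
eeXewe ⇒ eeeewe   [X -> e]

S⇒Xwe⇒XeSwe⇒eeSwe⇒eeXewe⇒eeeewe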